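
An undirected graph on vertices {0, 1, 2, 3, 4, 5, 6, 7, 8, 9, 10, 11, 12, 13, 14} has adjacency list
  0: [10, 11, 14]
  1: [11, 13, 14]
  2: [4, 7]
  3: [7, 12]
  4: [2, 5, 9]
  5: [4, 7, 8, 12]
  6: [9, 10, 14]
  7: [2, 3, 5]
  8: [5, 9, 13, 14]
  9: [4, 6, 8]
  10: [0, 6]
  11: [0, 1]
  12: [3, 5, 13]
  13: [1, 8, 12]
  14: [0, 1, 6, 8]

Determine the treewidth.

A width-3 tree decomposition is:
Bags: B1 = {0, 6, 10, 11}  B2 = {0, 6, 11, 14}  B3 = {1, 6, 11, 14}  B4 = {1, 6, 9, 14}  B5 = {1, 8, 9, 14}  B6 = {1, 8, 9, 13}  B7 = {4, 8, 9, 13}  B8 = {4, 5, 8, 13}  B9 = {4, 5, 12, 13}  B10 = {2, 4, 5, 12}  B11 = {2, 5, 7, 12}  B12 = {2, 3, 7, 12}
Tree: B1–B2, B2–B3, B3–B4, B4–B5, B5–B6, B6–B7, B7–B8, B8–B9, B9–B10, B10–B11, B11–B12
The largest bag has 4 vertices, giving width 3; this decomposition certifies tw(G) ≤ 3. For the lower bound: the 4 vertex sets {0,10,11}, {6}, {14}, {1,8,9,13} are disjoint, each induces a connected subgraph, and every pair is joined by at least one edge of G. Contracting each set to a single vertex therefore yields K_{4} as a minor, and since treewidth is minor-monotone, tw(G) ≥ tw(K_{4}) = 3. Hence tw(G) = 3 exactly.

3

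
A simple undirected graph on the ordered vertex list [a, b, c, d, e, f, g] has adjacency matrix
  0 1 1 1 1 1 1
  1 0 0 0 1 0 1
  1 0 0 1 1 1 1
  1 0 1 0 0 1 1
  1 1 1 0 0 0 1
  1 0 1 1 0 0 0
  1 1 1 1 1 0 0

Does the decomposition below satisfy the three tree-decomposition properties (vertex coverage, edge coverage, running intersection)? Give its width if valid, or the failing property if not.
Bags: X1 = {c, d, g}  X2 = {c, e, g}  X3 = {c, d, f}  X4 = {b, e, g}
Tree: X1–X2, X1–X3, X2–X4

No — vertex a appears in no bag.

A tree decomposition must satisfy three properties: every vertex lies in some bag; for every edge, both endpoints lie together in some bag; and for every vertex, the bags containing it form a connected subtree. Here vertex a appears in no bag, so the decomposition is invalid.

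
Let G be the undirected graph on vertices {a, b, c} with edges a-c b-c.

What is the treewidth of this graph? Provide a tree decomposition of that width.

Treewidth 1.
One optimal decomposition is:
Bags: B1 = {b, c}  B2 = {a, c}
Tree: B1–B2

The largest bag has 2 vertices, giving width 1; this decomposition certifies tw(G) ≤ 1. Since G has at least one edge (e.g. b–c), it is not an edgeless graph, so tw(G) ≥ 1. Therefore the treewidth is 1.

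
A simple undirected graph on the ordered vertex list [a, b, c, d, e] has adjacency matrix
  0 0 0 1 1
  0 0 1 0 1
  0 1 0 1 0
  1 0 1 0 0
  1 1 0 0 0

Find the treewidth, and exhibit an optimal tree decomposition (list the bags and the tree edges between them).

Treewidth 2.
Bags: B1 = {a, d, e}  B2 = {b, d, e}  B3 = {b, c, d}
Tree: B1–B2, B2–B3

Every bag has size at most 3, so the width is 3 − 1 = 2 and tw(G) ≤ 2. Since d–a–e–b–c–d is a cycle in G, G is not acyclic. Forests are exactly the graphs of treewidth ≤ 1, so tw(G) ≥ 2. Therefore the treewidth is 2.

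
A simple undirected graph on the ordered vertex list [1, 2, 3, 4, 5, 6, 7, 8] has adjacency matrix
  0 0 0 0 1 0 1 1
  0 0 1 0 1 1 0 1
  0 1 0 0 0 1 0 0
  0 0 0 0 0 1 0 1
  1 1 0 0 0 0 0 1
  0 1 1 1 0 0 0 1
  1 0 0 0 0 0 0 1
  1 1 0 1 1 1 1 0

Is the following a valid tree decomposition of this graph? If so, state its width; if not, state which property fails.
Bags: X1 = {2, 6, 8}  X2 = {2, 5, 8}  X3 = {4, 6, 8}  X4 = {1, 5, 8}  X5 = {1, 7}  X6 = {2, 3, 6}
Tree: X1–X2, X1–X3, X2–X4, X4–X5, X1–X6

No — edge (8,7) lies in no bag.

A tree decomposition must satisfy three properties: every vertex lies in some bag; for every edge, both endpoints lie together in some bag; and for every vertex, the bags containing it form a connected subtree. Here edge (8,7) lies in no bag, so the decomposition is invalid.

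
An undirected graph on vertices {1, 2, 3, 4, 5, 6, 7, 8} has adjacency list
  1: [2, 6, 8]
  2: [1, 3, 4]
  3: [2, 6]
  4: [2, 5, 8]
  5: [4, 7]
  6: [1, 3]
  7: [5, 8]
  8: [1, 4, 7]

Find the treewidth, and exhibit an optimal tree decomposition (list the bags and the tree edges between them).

Treewidth 2.
One such decomposition:
Bags: B1 = {1, 3, 6}  B2 = {1, 2, 3}  B3 = {1, 2, 8}  B4 = {2, 4, 8}  B5 = {4, 7, 8}  B6 = {4, 5, 7}
Tree: B1–B2, B2–B3, B3–B4, B4–B5, B5–B6

Every bag has size at most 3, so the width is 3 − 1 = 2 and tw(G) ≤ 2. The edges 6–3–2–1–6 form a cycle, so G is not a tree and its treewidth is at least 2. Combining the bounds, tw(G) = 2.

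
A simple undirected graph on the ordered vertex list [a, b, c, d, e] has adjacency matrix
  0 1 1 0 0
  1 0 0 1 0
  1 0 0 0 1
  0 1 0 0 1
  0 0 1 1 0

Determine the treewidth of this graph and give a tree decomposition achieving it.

Treewidth 2.
One such decomposition:
Bags: B1 = {a, c, e}  B2 = {a, b, e}  B3 = {b, d, e}
Tree: B1–B2, B2–B3

Each bag holds 3 vertices, so the decomposition has width 2, which upper-bounds the treewidth. Since e–c–a–b–d–e is a cycle in G, G is not acyclic. Forests are exactly the graphs of treewidth ≤ 1, so tw(G) ≥ 2. The upper and lower bounds meet at 2, so that is the treewidth.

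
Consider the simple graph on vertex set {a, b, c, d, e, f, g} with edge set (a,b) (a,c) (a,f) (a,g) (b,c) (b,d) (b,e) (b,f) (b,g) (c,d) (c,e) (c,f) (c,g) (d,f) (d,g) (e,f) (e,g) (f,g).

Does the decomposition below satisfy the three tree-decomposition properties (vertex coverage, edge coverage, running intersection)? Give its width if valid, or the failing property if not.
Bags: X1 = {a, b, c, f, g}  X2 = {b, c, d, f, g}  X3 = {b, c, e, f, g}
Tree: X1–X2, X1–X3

Every vertex of G appears in some bag (union = {a, b, c, d, e, f, g}); every edge is covered by a bag; and for each vertex v the set of bags containing v is connected in the bag tree. The decomposition is therefore valid. The largest bag has 5 vertices, so the width is 4.

Yes; width 4.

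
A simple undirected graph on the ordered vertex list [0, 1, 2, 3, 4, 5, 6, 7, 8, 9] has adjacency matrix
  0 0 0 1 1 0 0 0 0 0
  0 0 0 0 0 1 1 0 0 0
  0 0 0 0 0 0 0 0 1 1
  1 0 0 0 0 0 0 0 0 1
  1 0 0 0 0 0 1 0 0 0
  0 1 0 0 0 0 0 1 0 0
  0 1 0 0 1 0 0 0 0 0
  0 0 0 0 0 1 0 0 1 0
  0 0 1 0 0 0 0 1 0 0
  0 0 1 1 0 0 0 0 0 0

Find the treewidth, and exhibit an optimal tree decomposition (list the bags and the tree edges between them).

Every bag has size at most 3, so the width is 3 − 1 = 2 and tw(G) ≤ 2. Since 9–3–0–4–6–1–5–7–8–2–9 is a cycle in G, G is not acyclic. Forests are exactly the graphs of treewidth ≤ 1, so tw(G) ≥ 2. Therefore the treewidth is 2.

Treewidth 2.
Bags: B1 = {0, 3, 9}  B2 = {0, 4, 9}  B3 = {4, 6, 9}  B4 = {1, 6, 9}  B5 = {1, 5, 9}  B6 = {5, 7, 9}  B7 = {7, 8, 9}  B8 = {2, 8, 9}
Tree: B1–B2, B2–B3, B3–B4, B4–B5, B5–B6, B6–B7, B7–B8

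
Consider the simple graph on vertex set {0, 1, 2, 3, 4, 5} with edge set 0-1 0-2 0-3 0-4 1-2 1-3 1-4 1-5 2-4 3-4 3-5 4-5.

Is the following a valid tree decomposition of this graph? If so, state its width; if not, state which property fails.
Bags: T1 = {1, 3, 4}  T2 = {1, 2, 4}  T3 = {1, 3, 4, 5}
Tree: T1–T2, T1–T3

A tree decomposition must satisfy three properties: every vertex lies in some bag; for every edge, both endpoints lie together in some bag; and for every vertex, the bags containing it form a connected subtree. Here vertex 0 appears in no bag, so the decomposition is invalid.

No — vertex 0 appears in no bag.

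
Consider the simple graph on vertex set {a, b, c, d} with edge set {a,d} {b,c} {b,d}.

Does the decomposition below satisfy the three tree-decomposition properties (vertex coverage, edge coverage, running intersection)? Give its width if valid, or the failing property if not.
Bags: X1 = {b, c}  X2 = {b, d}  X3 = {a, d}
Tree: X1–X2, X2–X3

Yes; width 1.

Vertex coverage: the bags together contain {a, b, c, d}, the full vertex set. Edge coverage: each edge of G has both endpoints in at least one bag. Running intersection: for every vertex, the bags containing it form a connected subtree. All three properties hold, so this is a valid tree decomposition of width max|bag| − 1 = 1, and hence tw(G) ≤ 1.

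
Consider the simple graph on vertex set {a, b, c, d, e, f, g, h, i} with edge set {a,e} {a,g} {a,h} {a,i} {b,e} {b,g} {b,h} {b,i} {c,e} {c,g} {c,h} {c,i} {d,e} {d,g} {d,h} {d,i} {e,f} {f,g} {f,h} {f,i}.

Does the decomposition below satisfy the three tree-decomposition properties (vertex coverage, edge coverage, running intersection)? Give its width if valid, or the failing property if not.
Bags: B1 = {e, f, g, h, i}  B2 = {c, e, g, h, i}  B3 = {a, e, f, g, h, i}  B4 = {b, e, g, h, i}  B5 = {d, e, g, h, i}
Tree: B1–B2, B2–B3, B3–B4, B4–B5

No — bags containing vertex f are not connected in the tree.

A tree decomposition must satisfy three properties: every vertex lies in some bag; for every edge, both endpoints lie together in some bag; and for every vertex, the bags containing it form a connected subtree. Here bags containing vertex f are not connected in the tree, so the decomposition is invalid.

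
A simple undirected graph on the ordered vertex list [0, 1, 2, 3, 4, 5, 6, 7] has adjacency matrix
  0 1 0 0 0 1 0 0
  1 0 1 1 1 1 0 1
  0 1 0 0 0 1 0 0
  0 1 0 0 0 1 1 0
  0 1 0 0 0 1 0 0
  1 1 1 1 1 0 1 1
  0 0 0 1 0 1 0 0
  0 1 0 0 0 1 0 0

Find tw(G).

A width-2 tree decomposition is:
Bags: B1 = {1, 5, 7}  B2 = {1, 3, 5}  B3 = {1, 4, 5}  B4 = {0, 1, 5}  B5 = {3, 5, 6}  B6 = {1, 2, 5}
Tree: B1–B2, B1–B3, B3–B4, B2–B5, B1–B6
Every bag has size at most 3, so the width is 3 − 1 = 2 and tw(G) ≤ 2. Conversely, {0, 1, 5} is a clique of size 3, and the vertices of any clique must share a bag in every tree decomposition; so some bag has ≥ 3 vertices and tw(G) ≥ 2. Hence tw(G) = 2 exactly.

2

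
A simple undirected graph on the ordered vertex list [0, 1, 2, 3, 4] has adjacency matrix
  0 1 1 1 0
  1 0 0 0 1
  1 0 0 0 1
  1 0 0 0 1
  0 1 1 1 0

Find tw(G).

2

A width-2 tree decomposition is:
Bags: B1 = {0, 2, 4}  B2 = {0, 3, 4}  B3 = {0, 1, 4}
Tree: B1–B2, B2–B3
The largest bag has 3 vertices, giving width 2; this decomposition certifies tw(G) ≤ 2. Since 2–4–3–0–2 is a cycle in G, G is not acyclic. Forests are exactly the graphs of treewidth ≤ 1, so tw(G) ≥ 2. Hence tw(G) = 2 exactly.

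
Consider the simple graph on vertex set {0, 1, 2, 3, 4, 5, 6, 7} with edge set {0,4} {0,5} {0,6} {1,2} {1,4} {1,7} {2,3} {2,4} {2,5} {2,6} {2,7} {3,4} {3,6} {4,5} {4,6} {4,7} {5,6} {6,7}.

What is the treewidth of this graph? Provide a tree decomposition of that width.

Treewidth 3.
One such decomposition:
Bags: B1 = {2, 4, 5, 6}  B2 = {2, 4, 6, 7}  B3 = {2, 3, 4, 6}  B4 = {1, 2, 4, 7}  B5 = {0, 4, 5, 6}
Tree: B1–B2, B1–B3, B2–B4, B1–B5

Each bag holds 4 vertices, so the decomposition has width 3, which upper-bounds the treewidth. On the other hand G contains the 4-clique {0, 4, 5, 6}. A clique must lie in a single bag of any decomposition, so no decomposition can have width below 3. Therefore the treewidth is 3.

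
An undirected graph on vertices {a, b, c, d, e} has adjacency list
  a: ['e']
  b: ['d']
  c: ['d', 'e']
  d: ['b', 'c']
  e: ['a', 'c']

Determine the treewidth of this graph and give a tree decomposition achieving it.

Each bag holds 2 vertices, so the decomposition has width 1, which upper-bounds the treewidth. Any graph with an edge has treewidth ≥ 1, and G has the edge a–e. Therefore the treewidth is 1.

Treewidth 1.
One optimal decomposition is:
Bags: B1 = {a, e}  B2 = {c, e}  B3 = {c, d}  B4 = {b, d}
Tree: B1–B2, B2–B3, B3–B4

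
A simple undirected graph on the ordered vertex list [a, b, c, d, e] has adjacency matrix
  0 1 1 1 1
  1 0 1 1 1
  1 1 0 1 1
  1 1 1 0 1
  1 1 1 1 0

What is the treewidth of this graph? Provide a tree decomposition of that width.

Treewidth 4.
Bags: B1 = {a, b, c, d, e}
Tree: (single bag)

With just one bag of size 5, the width is 5 − 1 = 4, so tw(G) ≤ 4. For the lower bound, the 5 vertices {a, b, c, d, e} are pairwise adjacent, and any tree decomposition puts a clique entirely inside one bag — forcing width ≥ 4. Combining the bounds, tw(G) = 4.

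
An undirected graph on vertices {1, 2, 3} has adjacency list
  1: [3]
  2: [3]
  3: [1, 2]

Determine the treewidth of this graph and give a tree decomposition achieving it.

Treewidth 1.
One optimal decomposition is:
Bags: B1 = {1, 3}  B2 = {2, 3}
Tree: B1–B2

Each bag holds 2 vertices, so the decomposition has width 1, which upper-bounds the treewidth. Any graph with an edge has treewidth ≥ 1, and G has the edge 1–3. Therefore the treewidth is 1.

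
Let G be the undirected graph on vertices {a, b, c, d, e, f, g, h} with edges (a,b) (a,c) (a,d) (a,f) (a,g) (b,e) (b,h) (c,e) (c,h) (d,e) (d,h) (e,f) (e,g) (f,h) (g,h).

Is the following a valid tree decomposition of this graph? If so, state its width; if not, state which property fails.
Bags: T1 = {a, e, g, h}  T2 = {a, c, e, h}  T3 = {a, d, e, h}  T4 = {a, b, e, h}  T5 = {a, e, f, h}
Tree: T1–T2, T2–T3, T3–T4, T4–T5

Yes; width 3.

Checking the three conditions: (i) the bags cover all of {a, b, c, d, e, f, g, h}; (ii) for each edge, some bag contains both endpoints; (iii) the bags containing any fixed vertex form a subtree. All hold, so the decomposition is valid with width 4 − 1 = 3.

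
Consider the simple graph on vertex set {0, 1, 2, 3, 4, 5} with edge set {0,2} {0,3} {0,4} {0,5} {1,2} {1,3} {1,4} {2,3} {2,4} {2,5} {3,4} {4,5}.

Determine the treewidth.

3

A width-3 tree decomposition is:
Bags: B1 = {0, 2, 3, 4}  B2 = {1, 2, 3, 4}  B3 = {0, 2, 4, 5}
Tree: B1–B2, B1–B3
Each bag holds 4 vertices, so the decomposition has width 3, which upper-bounds the treewidth. Conversely, {0, 2, 3, 4} is a clique of size 4, and the vertices of any clique must share a bag in every tree decomposition; so some bag has ≥ 4 vertices and tw(G) ≥ 3. Combining the bounds, tw(G) = 3.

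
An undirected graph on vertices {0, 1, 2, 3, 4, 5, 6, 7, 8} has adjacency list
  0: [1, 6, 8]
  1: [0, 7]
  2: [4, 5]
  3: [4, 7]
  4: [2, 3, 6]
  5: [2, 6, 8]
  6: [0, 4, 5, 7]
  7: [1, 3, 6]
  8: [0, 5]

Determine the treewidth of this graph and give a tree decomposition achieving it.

Each bag holds 4 vertices, so the decomposition has width 3, which upper-bounds the treewidth. For the lower bound: the 4 vertex sets {2,5,8}, {0}, {6}, {1,3,4,7} are disjoint, each induces a connected subgraph, and every pair is joined by at least one edge of G. Contracting each set to a single vertex therefore yields K_{4} as a minor, and since treewidth is minor-monotone, tw(G) ≥ tw(K_{4}) = 3. The upper and lower bounds meet at 3, so that is the treewidth.

Treewidth 3.
One such decomposition:
Bags: B1 = {0, 2, 5, 8}  B2 = {0, 2, 5, 6}  B3 = {0, 2, 4, 6}  B4 = {0, 1, 4, 6}  B5 = {1, 4, 6, 7}  B6 = {1, 3, 4, 7}
Tree: B1–B2, B2–B3, B3–B4, B4–B5, B5–B6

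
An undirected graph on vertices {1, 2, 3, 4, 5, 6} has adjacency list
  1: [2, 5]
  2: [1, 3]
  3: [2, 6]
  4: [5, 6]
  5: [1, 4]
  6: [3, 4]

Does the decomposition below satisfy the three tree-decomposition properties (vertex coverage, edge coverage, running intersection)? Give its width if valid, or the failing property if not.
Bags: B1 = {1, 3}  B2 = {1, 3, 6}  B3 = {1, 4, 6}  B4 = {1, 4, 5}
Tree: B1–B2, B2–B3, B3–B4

A tree decomposition must satisfy three properties: every vertex lies in some bag; for every edge, both endpoints lie together in some bag; and for every vertex, the bags containing it form a connected subtree. Here vertex 2 appears in no bag, so the decomposition is invalid.

No — vertex 2 appears in no bag.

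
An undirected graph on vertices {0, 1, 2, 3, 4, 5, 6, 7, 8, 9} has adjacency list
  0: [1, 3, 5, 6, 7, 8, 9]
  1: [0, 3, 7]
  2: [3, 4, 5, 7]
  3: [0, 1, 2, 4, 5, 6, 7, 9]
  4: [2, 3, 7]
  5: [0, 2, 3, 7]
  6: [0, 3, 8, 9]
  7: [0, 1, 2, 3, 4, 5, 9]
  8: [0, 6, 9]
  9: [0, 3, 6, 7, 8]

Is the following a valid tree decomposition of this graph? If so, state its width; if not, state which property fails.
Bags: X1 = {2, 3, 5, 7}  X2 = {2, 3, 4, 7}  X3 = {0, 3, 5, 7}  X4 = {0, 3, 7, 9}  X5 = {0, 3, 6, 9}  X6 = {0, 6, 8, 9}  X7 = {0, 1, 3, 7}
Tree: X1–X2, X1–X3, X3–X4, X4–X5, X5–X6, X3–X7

Yes; width 3.

Checking the three conditions: (i) the bags cover all of {0, 1, 2, 3, 4, 5, 6, 7, 8, 9}; (ii) for each edge, some bag contains both endpoints; (iii) the bags containing any fixed vertex form a subtree. All hold, so the decomposition is valid with width 4 − 1 = 3.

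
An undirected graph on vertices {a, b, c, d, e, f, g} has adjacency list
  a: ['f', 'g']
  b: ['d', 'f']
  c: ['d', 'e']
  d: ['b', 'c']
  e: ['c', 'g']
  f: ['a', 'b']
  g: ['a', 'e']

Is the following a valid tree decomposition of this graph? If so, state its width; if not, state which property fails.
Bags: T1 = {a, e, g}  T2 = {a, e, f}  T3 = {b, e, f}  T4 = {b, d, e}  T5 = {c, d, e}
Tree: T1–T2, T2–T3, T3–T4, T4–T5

Every vertex of G appears in some bag (union = {a, b, c, d, e, f, g}); every edge is covered by a bag; and for each vertex v the set of bags containing v is connected in the bag tree. The decomposition is therefore valid. The largest bag has 3 vertices, so the width is 2.

Yes; width 2.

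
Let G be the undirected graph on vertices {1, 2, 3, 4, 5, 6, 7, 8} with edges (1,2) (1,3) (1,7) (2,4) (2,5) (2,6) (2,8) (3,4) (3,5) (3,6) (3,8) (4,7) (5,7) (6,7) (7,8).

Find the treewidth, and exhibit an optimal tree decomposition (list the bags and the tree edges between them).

The largest bag has 4 vertices, giving width 3; this decomposition certifies tw(G) ≤ 3. For the lower bound: the 4 vertex sets {6,7}, {3,4}, {2}, {1} are disjoint, each induces a connected subgraph, and every pair is joined by at least one edge of G. Contracting each set to a single vertex therefore yields K_{4} as a minor, and since treewidth is minor-monotone, tw(G) ≥ tw(K_{4}) = 3. Hence tw(G) = 3 exactly.

Treewidth 3.
One optimal decomposition is:
Bags: B1 = {2, 3, 6, 7}  B2 = {2, 3, 4, 7}  B3 = {1, 2, 3, 7}  B4 = {2, 3, 7, 8}  B5 = {2, 3, 5, 7}
Tree: B1–B2, B2–B3, B3–B4, B4–B5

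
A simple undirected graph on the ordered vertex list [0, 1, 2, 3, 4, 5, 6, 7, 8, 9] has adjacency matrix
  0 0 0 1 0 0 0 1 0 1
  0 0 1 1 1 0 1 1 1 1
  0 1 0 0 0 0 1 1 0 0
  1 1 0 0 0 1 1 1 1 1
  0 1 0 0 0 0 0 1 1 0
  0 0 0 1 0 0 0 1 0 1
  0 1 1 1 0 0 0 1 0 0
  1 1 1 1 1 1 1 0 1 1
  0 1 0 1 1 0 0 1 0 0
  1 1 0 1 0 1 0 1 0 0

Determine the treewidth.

A width-3 tree decomposition is:
Bags: B1 = {1, 3, 7, 8}  B2 = {1, 4, 7, 8}  B3 = {1, 3, 7, 9}  B4 = {1, 3, 6, 7}  B5 = {1, 2, 6, 7}  B6 = {3, 5, 7, 9}  B7 = {0, 3, 7, 9}
Tree: B1–B2, B1–B3, B3–B4, B4–B5, B3–B6, B6–B7
Every bag has size at most 4, so the width is 4 − 1 = 3 and tw(G) ≤ 3. For the lower bound, the 4 vertices {0, 3, 7, 9} are pairwise adjacent, and any tree decomposition puts a clique entirely inside one bag — forcing width ≥ 3. Therefore the treewidth is 3.

3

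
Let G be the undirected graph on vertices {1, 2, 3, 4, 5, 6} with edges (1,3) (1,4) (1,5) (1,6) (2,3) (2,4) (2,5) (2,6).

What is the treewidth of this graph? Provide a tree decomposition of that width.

Treewidth 2.
One such decomposition:
Bags: B1 = {1, 2, 6}  B2 = {1, 2, 4}  B3 = {1, 2, 5}  B4 = {1, 2, 3}
Tree: B1–B2, B2–B3, B3–B4

Every bag has size at most 3, so the width is 3 − 1 = 2 and tw(G) ≤ 2. Since 1–6–2–4–1 is a cycle in G, G is not acyclic. Forests are exactly the graphs of treewidth ≤ 1, so tw(G) ≥ 2. Therefore the treewidth is 2.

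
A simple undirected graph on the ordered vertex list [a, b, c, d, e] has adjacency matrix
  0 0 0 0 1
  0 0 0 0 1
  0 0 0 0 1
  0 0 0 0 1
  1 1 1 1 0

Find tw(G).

1

A width-1 tree decomposition is:
Bags: B1 = {a, e}  B2 = {d, e}  B3 = {b, e}  B4 = {c, e}
Tree: B1–B2, B2–B3, B2–B4
The largest bag has 2 vertices, giving width 1; this decomposition certifies tw(G) ≤ 1. Any graph with an edge has treewidth ≥ 1, and G has the edge a–e. Combining the bounds, tw(G) = 1.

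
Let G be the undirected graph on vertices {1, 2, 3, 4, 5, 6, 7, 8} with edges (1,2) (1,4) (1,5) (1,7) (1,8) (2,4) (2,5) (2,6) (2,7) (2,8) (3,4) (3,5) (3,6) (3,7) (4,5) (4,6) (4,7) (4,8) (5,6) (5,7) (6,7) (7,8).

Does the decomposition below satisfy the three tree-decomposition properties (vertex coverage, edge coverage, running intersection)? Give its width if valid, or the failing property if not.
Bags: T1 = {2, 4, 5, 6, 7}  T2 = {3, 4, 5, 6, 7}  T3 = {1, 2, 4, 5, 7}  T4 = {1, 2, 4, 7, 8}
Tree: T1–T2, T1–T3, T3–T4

Every vertex of G appears in some bag (union = {1, 2, 3, 4, 5, 6, 7, 8}); every edge is covered by a bag; and for each vertex v the set of bags containing v is connected in the bag tree. The decomposition is therefore valid. The largest bag has 5 vertices, so the width is 4.

Yes; width 4.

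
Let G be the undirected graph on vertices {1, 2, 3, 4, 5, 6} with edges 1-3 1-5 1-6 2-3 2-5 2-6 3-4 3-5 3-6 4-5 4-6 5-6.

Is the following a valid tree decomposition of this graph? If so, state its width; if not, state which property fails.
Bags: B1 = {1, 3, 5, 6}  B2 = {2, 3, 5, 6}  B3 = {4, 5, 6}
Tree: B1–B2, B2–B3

No — edge (3,4) lies in no bag.

A tree decomposition must satisfy three properties: every vertex lies in some bag; for every edge, both endpoints lie together in some bag; and for every vertex, the bags containing it form a connected subtree. Here edge (3,4) lies in no bag, so the decomposition is invalid.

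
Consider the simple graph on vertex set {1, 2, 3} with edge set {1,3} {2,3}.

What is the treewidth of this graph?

1

A width-1 tree decomposition is:
Bags: B1 = {1, 3}  B2 = {2, 3}
Tree: B1–B2
The largest bag has 2 vertices, giving width 1; this decomposition certifies tw(G) ≤ 1. G has an edge, so its treewidth is at least 1. Combining the bounds, tw(G) = 1.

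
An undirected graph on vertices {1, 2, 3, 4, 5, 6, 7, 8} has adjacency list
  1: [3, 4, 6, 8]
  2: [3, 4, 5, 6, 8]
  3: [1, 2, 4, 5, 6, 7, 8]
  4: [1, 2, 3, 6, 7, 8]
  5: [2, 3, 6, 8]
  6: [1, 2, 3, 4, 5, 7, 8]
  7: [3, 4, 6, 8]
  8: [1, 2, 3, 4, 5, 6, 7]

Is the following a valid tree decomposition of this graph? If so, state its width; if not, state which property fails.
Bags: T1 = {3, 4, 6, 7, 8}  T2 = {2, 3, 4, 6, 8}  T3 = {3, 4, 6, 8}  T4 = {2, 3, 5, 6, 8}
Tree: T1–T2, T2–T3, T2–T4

A tree decomposition must satisfy three properties: every vertex lies in some bag; for every edge, both endpoints lie together in some bag; and for every vertex, the bags containing it form a connected subtree. Here vertex 1 appears in no bag, so the decomposition is invalid.

No — vertex 1 appears in no bag.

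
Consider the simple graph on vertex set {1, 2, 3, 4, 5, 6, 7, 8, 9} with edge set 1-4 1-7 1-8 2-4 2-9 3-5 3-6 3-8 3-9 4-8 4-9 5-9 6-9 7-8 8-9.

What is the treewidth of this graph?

A width-2 tree decomposition is:
Bags: B1 = {3, 6, 9}  B2 = {3, 8, 9}  B3 = {4, 8, 9}  B4 = {1, 4, 8}  B5 = {3, 5, 9}  B6 = {2, 4, 9}  B7 = {1, 7, 8}
Tree: B1–B2, B2–B3, B3–B4, B2–B5, B3–B6, B4–B7
The largest bag has 3 vertices, giving width 2; this decomposition certifies tw(G) ≤ 2. For the lower bound, the 3 vertices {1, 4, 8} are pairwise adjacent, and any tree decomposition puts a clique entirely inside one bag — forcing width ≥ 2. Hence tw(G) = 2 exactly.

2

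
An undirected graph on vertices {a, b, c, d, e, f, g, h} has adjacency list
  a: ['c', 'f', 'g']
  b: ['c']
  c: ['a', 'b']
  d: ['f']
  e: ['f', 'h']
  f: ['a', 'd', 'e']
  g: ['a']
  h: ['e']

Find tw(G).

A width-1 tree decomposition is:
Bags: B1 = {a, f}  B2 = {e, f}  B3 = {a, g}  B4 = {e, h}  B5 = {a, c}  B6 = {d, f}  B7 = {b, c}
Tree: B1–B2, B1–B3, B2–B4, B1–B5, B2–B6, B5–B7
Every bag has size at most 2, so the width is 2 − 1 = 1 and tw(G) ≤ 1. Since G has at least one edge (e.g. a–f), it is not an edgeless graph, so tw(G) ≥ 1. Hence tw(G) = 1 exactly.

1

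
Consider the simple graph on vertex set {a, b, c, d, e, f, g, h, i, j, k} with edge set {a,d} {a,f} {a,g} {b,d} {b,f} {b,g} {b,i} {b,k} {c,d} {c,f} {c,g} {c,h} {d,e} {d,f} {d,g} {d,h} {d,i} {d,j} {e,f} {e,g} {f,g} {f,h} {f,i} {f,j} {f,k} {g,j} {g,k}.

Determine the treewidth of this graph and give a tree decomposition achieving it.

Each bag holds 4 vertices, so the decomposition has width 3, which upper-bounds the treewidth. On the other hand G contains the 4-clique {b, d, f, g}. A clique must lie in a single bag of any decomposition, so no decomposition can have width below 3. Combining the bounds, tw(G) = 3.

Treewidth 3.
One such decomposition:
Bags: B1 = {a, d, f, g}  B2 = {d, f, g, j}  B3 = {d, e, f, g}  B4 = {c, d, f, g}  B5 = {b, d, f, g}  B6 = {b, d, f, i}  B7 = {c, d, f, h}  B8 = {b, f, g, k}
Tree: B1–B2, B1–B3, B3–B4, B2–B5, B5–B6, B4–B7, B5–B8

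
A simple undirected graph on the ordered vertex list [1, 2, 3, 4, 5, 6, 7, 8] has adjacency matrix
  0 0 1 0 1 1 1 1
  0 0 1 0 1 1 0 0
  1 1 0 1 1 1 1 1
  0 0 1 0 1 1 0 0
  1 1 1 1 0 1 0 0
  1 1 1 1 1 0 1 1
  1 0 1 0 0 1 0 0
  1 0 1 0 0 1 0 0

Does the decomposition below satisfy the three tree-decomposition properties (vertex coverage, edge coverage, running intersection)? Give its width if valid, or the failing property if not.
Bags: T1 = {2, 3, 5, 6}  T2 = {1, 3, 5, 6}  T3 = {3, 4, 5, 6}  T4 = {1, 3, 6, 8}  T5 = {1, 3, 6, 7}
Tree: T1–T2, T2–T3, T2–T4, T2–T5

Checking the three conditions: (i) the bags cover all of {1, 2, 3, 4, 5, 6, 7, 8}; (ii) for each edge, some bag contains both endpoints; (iii) the bags containing any fixed vertex form a subtree. All hold, so the decomposition is valid with width 4 − 1 = 3.

Yes; width 3.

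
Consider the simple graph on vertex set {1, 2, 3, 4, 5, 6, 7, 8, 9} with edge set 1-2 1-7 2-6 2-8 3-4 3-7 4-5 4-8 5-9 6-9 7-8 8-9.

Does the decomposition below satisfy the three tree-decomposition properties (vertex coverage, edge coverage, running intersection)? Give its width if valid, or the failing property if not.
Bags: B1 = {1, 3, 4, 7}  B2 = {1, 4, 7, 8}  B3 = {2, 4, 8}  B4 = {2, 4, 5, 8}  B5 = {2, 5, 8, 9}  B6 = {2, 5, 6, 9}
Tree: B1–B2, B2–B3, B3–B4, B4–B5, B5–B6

A tree decomposition must satisfy three properties: every vertex lies in some bag; for every edge, both endpoints lie together in some bag; and for every vertex, the bags containing it form a connected subtree. Here edge (1,2) lies in no bag, so the decomposition is invalid.

No — edge (1,2) lies in no bag.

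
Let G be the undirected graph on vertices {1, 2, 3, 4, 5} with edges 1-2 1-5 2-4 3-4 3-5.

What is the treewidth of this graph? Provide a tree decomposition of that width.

Treewidth 2.
Bags: B1 = {2, 3, 4}  B2 = {2, 3, 5}  B3 = {1, 2, 5}
Tree: B1–B2, B2–B3

Every bag has size at most 3, so the width is 3 − 1 = 2 and tw(G) ≤ 2. The edges 2–4–3–5–1–2 form a cycle, so G is not a tree and its treewidth is at least 2. The upper and lower bounds meet at 2, so that is the treewidth.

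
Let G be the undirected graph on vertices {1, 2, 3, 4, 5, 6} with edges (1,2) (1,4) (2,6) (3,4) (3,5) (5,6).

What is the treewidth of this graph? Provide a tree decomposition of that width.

Every bag has size at most 3, so the width is 3 − 1 = 2 and tw(G) ≤ 2. Since 2–1–4–3–5–6–2 is a cycle in G, G is not acyclic. Forests are exactly the graphs of treewidth ≤ 1, so tw(G) ≥ 2. Hence tw(G) = 2 exactly.

Treewidth 2.
One optimal decomposition is:
Bags: B1 = {1, 2, 4}  B2 = {2, 3, 4}  B3 = {2, 3, 5}  B4 = {2, 5, 6}
Tree: B1–B2, B2–B3, B3–B4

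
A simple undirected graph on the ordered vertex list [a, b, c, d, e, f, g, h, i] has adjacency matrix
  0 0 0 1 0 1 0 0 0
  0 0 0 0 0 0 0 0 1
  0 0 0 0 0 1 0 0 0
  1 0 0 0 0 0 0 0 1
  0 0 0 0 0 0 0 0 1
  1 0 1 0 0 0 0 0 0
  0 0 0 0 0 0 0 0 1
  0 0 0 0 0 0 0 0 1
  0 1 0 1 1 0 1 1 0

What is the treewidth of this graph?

1

A width-1 tree decomposition is:
Bags: B1 = {g, i}  B2 = {d, i}  B3 = {a, d}  B4 = {a, f}  B5 = {e, i}  B6 = {h, i}  B7 = {b, i}  B8 = {c, f}
Tree: B1–B2, B2–B3, B3–B4, B1–B5, B2–B6, B5–B7, B4–B8
The largest bag has 2 vertices, giving width 1; this decomposition certifies tw(G) ≤ 1. G has an edge, so its treewidth is at least 1. Therefore the treewidth is 1.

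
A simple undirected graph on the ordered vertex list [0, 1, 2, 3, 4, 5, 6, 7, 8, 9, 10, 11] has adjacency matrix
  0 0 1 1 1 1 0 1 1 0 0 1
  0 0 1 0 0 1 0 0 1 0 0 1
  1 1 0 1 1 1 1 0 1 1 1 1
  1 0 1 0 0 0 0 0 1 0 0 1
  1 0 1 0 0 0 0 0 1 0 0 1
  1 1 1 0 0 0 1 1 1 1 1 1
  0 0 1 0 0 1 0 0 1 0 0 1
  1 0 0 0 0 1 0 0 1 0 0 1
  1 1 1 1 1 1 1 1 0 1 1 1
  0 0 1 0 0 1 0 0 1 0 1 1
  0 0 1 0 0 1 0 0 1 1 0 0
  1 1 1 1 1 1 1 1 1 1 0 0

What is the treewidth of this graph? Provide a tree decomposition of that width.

Every bag has size at most 5, so the width is 5 − 1 = 4 and tw(G) ≤ 4. For the lower bound, the 5 vertices {2, 5, 8, 9, 10} are pairwise adjacent, and any tree decomposition puts a clique entirely inside one bag — forcing width ≥ 4. Combining the bounds, tw(G) = 4.

Treewidth 4.
One such decomposition:
Bags: B1 = {0, 2, 4, 8, 11}  B2 = {0, 2, 5, 8, 11}  B3 = {0, 5, 7, 8, 11}  B4 = {2, 5, 8, 9, 11}  B5 = {2, 5, 6, 8, 11}  B6 = {2, 5, 8, 9, 10}  B7 = {0, 2, 3, 8, 11}  B8 = {1, 2, 5, 8, 11}
Tree: B1–B2, B2–B3, B2–B4, B2–B5, B4–B6, B2–B7, B4–B8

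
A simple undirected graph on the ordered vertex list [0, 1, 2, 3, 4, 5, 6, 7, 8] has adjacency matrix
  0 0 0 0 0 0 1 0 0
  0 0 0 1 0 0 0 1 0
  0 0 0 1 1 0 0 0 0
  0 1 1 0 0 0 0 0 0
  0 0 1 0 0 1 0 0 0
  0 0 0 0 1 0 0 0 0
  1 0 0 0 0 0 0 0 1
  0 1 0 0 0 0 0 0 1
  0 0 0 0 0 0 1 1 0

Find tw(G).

A width-1 tree decomposition is:
Bags: B1 = {4, 5}  B2 = {2, 4}  B3 = {2, 3}  B4 = {1, 3}  B5 = {1, 7}  B6 = {7, 8}  B7 = {6, 8}  B8 = {0, 6}
Tree: B1–B2, B2–B3, B3–B4, B4–B5, B5–B6, B6–B7, B7–B8
The largest bag has 2 vertices, giving width 1; this decomposition certifies tw(G) ≤ 1. Since G has at least one edge (e.g. 5–4), it is not an edgeless graph, so tw(G) ≥ 1. Therefore the treewidth is 1.

1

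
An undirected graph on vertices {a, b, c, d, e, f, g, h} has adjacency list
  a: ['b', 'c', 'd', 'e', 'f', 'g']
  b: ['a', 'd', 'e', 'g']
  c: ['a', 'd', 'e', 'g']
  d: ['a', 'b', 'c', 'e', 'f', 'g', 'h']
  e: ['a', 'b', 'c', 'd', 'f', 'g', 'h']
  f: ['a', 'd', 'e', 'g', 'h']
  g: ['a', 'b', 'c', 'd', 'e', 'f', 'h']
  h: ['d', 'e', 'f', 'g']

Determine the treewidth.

4

A width-4 tree decomposition is:
Bags: B1 = {a, b, d, e, g}  B2 = {a, d, e, f, g}  B3 = {a, c, d, e, g}  B4 = {d, e, f, g, h}
Tree: B1–B2, B2–B3, B2–B4
The largest bag has 5 vertices, giving width 4; this decomposition certifies tw(G) ≤ 4. On the other hand G contains the 5-clique {d, e, f, g, h}. A clique must lie in a single bag of any decomposition, so no decomposition can have width below 4. Therefore the treewidth is 4.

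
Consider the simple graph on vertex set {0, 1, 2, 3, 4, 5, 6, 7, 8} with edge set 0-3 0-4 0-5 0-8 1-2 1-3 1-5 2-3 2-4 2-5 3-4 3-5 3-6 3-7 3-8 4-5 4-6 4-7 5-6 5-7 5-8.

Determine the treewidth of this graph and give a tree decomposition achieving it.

Treewidth 3.
One optimal decomposition is:
Bags: B1 = {3, 4, 5, 6}  B2 = {0, 3, 4, 5}  B3 = {2, 3, 4, 5}  B4 = {3, 4, 5, 7}  B5 = {0, 3, 5, 8}  B6 = {1, 2, 3, 5}
Tree: B1–B2, B1–B3, B3–B4, B2–B5, B3–B6

Every bag has size at most 4, so the width is 4 − 1 = 3 and tw(G) ≤ 3. On the other hand G contains the 4-clique {0, 3, 5, 8}. A clique must lie in a single bag of any decomposition, so no decomposition can have width below 3. Hence tw(G) = 3 exactly.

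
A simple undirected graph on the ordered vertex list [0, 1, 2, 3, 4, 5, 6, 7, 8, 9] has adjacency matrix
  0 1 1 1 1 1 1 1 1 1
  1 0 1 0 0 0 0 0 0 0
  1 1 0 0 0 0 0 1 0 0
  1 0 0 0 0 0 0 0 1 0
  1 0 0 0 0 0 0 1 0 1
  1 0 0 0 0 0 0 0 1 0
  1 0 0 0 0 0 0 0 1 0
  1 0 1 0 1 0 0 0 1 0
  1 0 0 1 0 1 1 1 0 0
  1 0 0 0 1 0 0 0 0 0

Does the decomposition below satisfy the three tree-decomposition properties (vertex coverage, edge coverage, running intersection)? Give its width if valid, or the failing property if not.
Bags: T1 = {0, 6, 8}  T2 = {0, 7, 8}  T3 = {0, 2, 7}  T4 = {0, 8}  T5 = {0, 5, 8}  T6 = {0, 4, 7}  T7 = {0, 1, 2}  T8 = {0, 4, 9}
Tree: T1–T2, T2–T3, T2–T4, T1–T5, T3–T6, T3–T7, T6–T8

A tree decomposition must satisfy three properties: every vertex lies in some bag; for every edge, both endpoints lie together in some bag; and for every vertex, the bags containing it form a connected subtree. Here vertex 3 appears in no bag, so the decomposition is invalid.

No — vertex 3 appears in no bag.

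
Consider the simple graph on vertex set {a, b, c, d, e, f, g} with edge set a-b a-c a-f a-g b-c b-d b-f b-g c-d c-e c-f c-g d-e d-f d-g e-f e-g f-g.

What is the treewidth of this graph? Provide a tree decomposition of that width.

Treewidth 4.
One optimal decomposition is:
Bags: B1 = {a, b, c, f, g}  B2 = {b, c, d, f, g}  B3 = {c, d, e, f, g}
Tree: B1–B2, B2–B3

The largest bag has 5 vertices, giving width 4; this decomposition certifies tw(G) ≤ 4. Conversely, {c, d, e, f, g} is a clique of size 5, and the vertices of any clique must share a bag in every tree decomposition; so some bag has ≥ 5 vertices and tw(G) ≥ 4. Therefore the treewidth is 4.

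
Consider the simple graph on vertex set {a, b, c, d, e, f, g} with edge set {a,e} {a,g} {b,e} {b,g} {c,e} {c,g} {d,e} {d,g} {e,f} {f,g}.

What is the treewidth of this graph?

A width-2 tree decomposition is:
Bags: B1 = {c, e, g}  B2 = {a, e, g}  B3 = {b, e, g}  B4 = {d, e, g}  B5 = {e, f, g}
Tree: B1–B2, B2–B3, B3–B4, B4–B5
Every bag has size at most 3, so the width is 3 − 1 = 2 and tw(G) ≤ 2. Since e–c–g–a–e is a cycle in G, G is not acyclic. Forests are exactly the graphs of treewidth ≤ 1, so tw(G) ≥ 2. Therefore the treewidth is 2.

2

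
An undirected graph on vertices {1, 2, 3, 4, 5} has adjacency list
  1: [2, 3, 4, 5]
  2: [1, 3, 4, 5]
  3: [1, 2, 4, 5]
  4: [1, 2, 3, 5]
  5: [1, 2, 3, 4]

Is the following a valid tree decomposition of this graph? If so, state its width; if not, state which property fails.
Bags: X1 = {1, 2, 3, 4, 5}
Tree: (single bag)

Yes; width 4.

Vertex coverage: the bags together contain {1, 2, 3, 4, 5}, the full vertex set. Edge coverage: each edge of G has both endpoints in at least one bag. Running intersection: for every vertex, the bags containing it form a connected subtree. All three properties hold, so this is a valid tree decomposition of width max|bag| − 1 = 4, and hence tw(G) ≤ 4.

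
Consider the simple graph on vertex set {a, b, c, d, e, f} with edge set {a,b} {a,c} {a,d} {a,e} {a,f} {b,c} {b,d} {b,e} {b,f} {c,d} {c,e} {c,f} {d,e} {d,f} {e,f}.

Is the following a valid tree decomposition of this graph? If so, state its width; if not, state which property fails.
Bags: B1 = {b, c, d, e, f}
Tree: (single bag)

No — vertex a appears in no bag.

A tree decomposition must satisfy three properties: every vertex lies in some bag; for every edge, both endpoints lie together in some bag; and for every vertex, the bags containing it form a connected subtree. Here vertex a appears in no bag, so the decomposition is invalid.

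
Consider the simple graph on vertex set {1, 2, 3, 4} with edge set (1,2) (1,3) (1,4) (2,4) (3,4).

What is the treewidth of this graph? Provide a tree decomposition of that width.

Each bag holds 3 vertices, so the decomposition has width 2, which upper-bounds the treewidth. Conversely, {1, 2, 4} is a clique of size 3, and the vertices of any clique must share a bag in every tree decomposition; so some bag has ≥ 3 vertices and tw(G) ≥ 2. The upper and lower bounds meet at 2, so that is the treewidth.

Treewidth 2.
One such decomposition:
Bags: B1 = {1, 2, 4}  B2 = {1, 3, 4}
Tree: B1–B2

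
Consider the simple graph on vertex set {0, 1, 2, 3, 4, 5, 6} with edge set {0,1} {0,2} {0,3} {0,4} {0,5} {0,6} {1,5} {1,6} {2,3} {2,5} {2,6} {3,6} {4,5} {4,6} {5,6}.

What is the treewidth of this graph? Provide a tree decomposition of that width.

Treewidth 3.
One optimal decomposition is:
Bags: B1 = {0, 4, 5, 6}  B2 = {0, 1, 5, 6}  B3 = {0, 2, 5, 6}  B4 = {0, 2, 3, 6}
Tree: B1–B2, B2–B3, B3–B4

Each bag holds 4 vertices, so the decomposition has width 3, which upper-bounds the treewidth. For the lower bound, the 4 vertices {0, 2, 3, 6} are pairwise adjacent, and any tree decomposition puts a clique entirely inside one bag — forcing width ≥ 3. Combining the bounds, tw(G) = 3.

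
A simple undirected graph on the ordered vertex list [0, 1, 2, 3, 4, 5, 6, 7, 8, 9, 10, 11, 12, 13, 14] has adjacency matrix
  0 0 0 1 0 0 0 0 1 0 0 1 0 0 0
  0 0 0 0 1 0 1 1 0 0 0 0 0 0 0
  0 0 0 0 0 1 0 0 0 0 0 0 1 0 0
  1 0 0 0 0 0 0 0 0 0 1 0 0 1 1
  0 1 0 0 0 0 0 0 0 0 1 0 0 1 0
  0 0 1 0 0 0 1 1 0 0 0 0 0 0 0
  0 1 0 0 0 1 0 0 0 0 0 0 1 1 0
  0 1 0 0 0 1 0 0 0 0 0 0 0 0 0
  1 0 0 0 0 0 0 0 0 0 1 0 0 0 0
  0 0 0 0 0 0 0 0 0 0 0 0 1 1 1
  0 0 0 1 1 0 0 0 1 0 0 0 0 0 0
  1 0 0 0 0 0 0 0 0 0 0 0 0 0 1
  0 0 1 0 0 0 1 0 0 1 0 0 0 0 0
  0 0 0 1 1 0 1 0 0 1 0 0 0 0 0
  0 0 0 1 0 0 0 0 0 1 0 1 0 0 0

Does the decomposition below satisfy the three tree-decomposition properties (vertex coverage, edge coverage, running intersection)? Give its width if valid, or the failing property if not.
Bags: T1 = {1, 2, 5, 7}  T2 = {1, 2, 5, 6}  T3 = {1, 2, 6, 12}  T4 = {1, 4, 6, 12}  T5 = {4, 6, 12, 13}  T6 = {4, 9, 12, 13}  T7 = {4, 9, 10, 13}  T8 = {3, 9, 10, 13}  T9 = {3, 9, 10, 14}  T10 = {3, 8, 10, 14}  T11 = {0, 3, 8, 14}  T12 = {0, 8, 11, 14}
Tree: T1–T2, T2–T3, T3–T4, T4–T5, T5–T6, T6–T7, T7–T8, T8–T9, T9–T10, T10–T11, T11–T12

Yes; width 3.

Checking the three conditions: (i) the bags cover all of {0, 1, 2, 3, 4, 5, 6, 7, 8, 9, 10, 11, 12, 13, 14}; (ii) for each edge, some bag contains both endpoints; (iii) the bags containing any fixed vertex form a subtree. All hold, so the decomposition is valid with width 4 − 1 = 3.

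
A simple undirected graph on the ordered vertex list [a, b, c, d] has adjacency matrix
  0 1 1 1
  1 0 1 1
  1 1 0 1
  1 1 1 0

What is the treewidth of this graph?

A width-3 tree decomposition is:
Bags: B1 = {a, b, c, d}
Tree: (single bag)
A single bag containing all 4 vertices is trivially a valid decomposition of width 3. For the lower bound, the 4 vertices {a, b, c, d} are pairwise adjacent, and any tree decomposition puts a clique entirely inside one bag — forcing width ≥ 3. Therefore the treewidth is 3.

3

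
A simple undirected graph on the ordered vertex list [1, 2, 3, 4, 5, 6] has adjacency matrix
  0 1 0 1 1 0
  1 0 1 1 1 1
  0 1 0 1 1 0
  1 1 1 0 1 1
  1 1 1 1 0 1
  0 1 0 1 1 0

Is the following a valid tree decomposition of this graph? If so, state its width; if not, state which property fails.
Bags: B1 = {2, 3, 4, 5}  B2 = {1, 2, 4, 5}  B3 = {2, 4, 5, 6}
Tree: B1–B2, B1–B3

Checking the three conditions: (i) the bags cover all of {1, 2, 3, 4, 5, 6}; (ii) for each edge, some bag contains both endpoints; (iii) the bags containing any fixed vertex form a subtree. All hold, so the decomposition is valid with width 4 − 1 = 3.

Yes; width 3.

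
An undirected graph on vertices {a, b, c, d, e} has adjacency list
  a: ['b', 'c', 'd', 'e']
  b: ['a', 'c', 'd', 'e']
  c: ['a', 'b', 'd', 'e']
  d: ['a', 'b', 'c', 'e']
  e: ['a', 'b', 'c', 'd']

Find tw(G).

A width-4 tree decomposition is:
Bags: B1 = {a, b, c, d, e}
Tree: (single bag)
With just one bag of size 5, the width is 5 − 1 = 4, so tw(G) ≤ 4. On the other hand G contains the 5-clique {a, b, c, d, e}. A clique must lie in a single bag of any decomposition, so no decomposition can have width below 4. Hence tw(G) = 4 exactly.

4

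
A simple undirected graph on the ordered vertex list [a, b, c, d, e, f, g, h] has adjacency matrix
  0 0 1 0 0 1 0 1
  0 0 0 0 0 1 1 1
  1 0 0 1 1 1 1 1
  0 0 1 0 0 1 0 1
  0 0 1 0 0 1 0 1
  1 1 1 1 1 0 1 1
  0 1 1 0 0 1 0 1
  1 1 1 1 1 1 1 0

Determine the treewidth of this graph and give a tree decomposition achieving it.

The largest bag has 4 vertices, giving width 3; this decomposition certifies tw(G) ≤ 3. On the other hand G contains the 4-clique {c, d, f, h}. A clique must lie in a single bag of any decomposition, so no decomposition can have width below 3. Combining the bounds, tw(G) = 3.

Treewidth 3.
Bags: B1 = {a, c, f, h}  B2 = {c, e, f, h}  B3 = {c, f, g, h}  B4 = {b, f, g, h}  B5 = {c, d, f, h}
Tree: B1–B2, B1–B3, B3–B4, B3–B5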